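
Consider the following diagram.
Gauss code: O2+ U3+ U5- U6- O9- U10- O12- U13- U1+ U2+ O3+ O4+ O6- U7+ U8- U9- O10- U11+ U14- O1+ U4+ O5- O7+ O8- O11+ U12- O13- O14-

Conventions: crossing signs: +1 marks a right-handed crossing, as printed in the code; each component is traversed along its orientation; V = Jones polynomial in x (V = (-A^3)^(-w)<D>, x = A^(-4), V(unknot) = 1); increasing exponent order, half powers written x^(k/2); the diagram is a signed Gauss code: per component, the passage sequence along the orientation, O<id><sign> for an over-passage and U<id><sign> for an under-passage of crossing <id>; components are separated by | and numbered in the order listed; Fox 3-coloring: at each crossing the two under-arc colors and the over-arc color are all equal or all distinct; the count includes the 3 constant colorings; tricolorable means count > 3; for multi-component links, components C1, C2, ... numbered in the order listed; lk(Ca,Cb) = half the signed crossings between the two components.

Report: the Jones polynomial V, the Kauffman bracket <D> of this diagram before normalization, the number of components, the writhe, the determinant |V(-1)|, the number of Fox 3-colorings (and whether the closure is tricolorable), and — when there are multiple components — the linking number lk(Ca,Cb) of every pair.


V = -x^-6 + 3x^-5 - 5x^-4 + 6x^-3 - 6x^-2 + 6x^-1 - 4 + 3x - x^2
<D> = -A^-14 + 3A^-10 - 4A^-6 + 6A^-2 - 6A^2 + 6A^6 - 5A^10 + 3A^14 - A^18 (w = -2)
1 component over 14 crossings, w = -2
3 Fox colorings among 3^14, |V(-1)| = 35: not tricolorable
why: the span of V is 8, forcing >= 8 crossings in any diagram


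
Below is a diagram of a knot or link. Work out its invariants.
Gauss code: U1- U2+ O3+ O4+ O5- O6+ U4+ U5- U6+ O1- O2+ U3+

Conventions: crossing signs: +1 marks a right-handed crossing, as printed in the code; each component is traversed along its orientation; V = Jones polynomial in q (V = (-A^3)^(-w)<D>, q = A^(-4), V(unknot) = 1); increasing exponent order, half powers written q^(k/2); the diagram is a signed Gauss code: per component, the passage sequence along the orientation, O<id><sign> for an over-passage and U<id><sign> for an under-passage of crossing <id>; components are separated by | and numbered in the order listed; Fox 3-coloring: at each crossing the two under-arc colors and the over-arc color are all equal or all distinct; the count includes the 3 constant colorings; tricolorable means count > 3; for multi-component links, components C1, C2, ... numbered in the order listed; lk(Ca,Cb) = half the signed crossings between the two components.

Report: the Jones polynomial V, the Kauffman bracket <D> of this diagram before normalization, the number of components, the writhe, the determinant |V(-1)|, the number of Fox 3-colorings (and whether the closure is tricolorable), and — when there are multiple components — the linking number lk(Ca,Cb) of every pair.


Jones polynomial: V(q) = 1
<D> = A^6; writhe +2
components 1, writhe +2 (6 crossings)
3-colorings: 3 of 3^6, det 1 — not tricolorable
note: w = +2 shifts under R1 moves; the (-A^3)^(-2) factor cancels that in V


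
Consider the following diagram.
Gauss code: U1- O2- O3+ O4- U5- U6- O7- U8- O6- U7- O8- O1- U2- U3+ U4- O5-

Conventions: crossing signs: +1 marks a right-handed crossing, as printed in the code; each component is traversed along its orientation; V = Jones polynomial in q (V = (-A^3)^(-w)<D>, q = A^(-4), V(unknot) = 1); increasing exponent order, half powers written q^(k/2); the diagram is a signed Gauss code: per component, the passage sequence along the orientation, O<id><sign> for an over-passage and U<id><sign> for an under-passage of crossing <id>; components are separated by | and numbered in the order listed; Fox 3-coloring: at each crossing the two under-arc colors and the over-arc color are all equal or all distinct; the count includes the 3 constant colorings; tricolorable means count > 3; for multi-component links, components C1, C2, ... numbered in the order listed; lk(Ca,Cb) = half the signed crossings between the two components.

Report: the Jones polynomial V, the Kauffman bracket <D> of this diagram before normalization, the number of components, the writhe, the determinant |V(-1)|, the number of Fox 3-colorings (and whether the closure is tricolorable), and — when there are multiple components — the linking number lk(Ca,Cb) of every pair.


V(q) = q^-8 - 2q^-7 + q^-6 - 2q^-5 + 2q^-4 + q^-2
bracket: A^-10 + 2A^-2 - 2A^2 + A^6 - 2A^10 + A^14, w = -6
1 component, writhe -6, over 8 crossings
det 9, colorings 27 of 3^8 — tricolorable
observation: |V(-1)| = 9: so tricolorable, since 3 divides 9


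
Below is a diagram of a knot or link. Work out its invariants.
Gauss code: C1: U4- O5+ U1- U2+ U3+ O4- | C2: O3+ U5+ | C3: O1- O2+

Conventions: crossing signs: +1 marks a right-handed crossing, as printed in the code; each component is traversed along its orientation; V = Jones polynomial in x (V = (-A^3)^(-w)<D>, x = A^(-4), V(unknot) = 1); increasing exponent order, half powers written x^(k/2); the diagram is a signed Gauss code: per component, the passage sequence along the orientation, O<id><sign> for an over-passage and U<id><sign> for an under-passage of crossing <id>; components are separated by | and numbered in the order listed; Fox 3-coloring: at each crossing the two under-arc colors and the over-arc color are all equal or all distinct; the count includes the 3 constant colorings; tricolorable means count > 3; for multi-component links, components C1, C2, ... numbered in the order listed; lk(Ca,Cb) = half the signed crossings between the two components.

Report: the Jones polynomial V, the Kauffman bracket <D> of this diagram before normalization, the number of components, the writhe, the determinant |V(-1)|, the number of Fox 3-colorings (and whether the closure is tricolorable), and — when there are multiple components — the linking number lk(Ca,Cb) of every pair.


V(x) = 1 + x + x^2 + x^3
bracket: -A^-9 - A^-5 - A^-1 - A^3, w = +1
3 components, writhe +1, over 5 crossings
lk(C1,C2) = +1
linking number lk(C1,C3) = 0
lk(C2,C3): 0
det 0, colorings 9 of 3^6 — tricolorable
observation: det 0 = |V(-1)|; divisible by 3, so tricolorable


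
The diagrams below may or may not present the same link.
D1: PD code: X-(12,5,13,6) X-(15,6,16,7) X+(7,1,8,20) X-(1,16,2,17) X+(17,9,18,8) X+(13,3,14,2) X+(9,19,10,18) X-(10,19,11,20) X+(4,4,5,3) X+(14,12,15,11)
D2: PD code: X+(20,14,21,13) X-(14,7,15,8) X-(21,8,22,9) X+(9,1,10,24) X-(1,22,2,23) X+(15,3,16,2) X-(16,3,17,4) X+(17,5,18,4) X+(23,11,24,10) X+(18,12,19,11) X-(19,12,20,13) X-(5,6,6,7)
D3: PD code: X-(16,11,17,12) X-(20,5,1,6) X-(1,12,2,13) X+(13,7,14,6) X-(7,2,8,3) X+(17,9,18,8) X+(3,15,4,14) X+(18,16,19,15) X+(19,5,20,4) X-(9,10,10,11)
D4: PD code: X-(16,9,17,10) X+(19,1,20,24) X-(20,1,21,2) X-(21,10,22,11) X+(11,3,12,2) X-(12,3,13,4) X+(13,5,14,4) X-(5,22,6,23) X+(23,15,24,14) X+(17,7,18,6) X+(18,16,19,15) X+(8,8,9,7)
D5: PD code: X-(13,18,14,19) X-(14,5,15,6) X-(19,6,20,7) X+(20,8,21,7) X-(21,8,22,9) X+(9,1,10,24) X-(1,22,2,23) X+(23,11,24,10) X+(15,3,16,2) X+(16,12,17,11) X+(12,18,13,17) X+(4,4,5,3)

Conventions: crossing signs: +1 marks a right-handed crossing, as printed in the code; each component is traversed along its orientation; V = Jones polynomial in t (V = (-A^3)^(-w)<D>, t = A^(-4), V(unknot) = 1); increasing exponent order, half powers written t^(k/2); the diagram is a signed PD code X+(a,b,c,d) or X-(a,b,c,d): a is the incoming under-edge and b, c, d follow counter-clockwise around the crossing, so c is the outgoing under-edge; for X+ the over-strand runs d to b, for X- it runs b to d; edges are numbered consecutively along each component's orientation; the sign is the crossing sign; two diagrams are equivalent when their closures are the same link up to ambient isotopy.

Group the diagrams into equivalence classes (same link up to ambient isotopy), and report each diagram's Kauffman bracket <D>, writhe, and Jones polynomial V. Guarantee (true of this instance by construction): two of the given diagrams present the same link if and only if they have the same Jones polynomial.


equivalence classes: {D1, D2, D3, D4, D5}
D1 (bracket A^-2 - A^2 + A^6 - A^10 + A^14; 10 crossings at w = +2): V = t^-2 - t^-1 + 1 - t + t^2
V(D2) = t^-2 - t^-1 + 1 - t + t^2  [12 crossings, <D> = A^-8 - A^-4 + 1 - A^4 + A^8, w = 0]
V(D3) = t^-2 - t^-1 + 1 - t + t^2  (w 0, c 10, <D> = A^-8 - A^-4 + 1 - A^4 + A^8)
D4 (bracket A^-2 - A^2 + A^6 - A^10 + A^14; 12 crossings at w = +2): V = t^-2 - t^-1 + 1 - t + t^2
D5 (bracket A^-2 - A^2 + A^6 - A^10 + A^14; 12 crossings at w = +2): V = t^-2 - t^-1 + 1 - t + t^2
key observation: one V(t) for all 5 diagrams — one class (guaranteed)


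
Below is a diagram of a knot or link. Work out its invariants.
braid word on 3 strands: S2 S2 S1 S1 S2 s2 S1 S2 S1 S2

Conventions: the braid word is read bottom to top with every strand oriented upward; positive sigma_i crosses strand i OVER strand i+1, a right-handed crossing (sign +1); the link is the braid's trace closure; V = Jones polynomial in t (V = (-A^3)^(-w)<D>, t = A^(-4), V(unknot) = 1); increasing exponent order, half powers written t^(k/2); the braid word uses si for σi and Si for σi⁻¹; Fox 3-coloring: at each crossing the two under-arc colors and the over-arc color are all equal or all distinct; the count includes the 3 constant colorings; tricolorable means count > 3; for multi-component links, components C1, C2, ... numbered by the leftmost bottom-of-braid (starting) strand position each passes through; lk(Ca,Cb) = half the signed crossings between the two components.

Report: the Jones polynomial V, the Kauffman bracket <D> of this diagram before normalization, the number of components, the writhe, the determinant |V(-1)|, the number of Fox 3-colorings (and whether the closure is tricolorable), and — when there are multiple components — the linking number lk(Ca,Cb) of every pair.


V = -t^-10 + t^-9 - t^-8 + t^-7 - t^-6 + t^-5 + t^-3
<D> = A^-12 + A^-4 - 1 + A^4 - A^8 + A^12 - A^16 (w = -8)
1 component over 10 crossings, w = -8
3 Fox colorings among 3^10, |V(-1)| = 7: not tricolorable
why: V spans 7 powers of t: at least 7 crossings in any diagram


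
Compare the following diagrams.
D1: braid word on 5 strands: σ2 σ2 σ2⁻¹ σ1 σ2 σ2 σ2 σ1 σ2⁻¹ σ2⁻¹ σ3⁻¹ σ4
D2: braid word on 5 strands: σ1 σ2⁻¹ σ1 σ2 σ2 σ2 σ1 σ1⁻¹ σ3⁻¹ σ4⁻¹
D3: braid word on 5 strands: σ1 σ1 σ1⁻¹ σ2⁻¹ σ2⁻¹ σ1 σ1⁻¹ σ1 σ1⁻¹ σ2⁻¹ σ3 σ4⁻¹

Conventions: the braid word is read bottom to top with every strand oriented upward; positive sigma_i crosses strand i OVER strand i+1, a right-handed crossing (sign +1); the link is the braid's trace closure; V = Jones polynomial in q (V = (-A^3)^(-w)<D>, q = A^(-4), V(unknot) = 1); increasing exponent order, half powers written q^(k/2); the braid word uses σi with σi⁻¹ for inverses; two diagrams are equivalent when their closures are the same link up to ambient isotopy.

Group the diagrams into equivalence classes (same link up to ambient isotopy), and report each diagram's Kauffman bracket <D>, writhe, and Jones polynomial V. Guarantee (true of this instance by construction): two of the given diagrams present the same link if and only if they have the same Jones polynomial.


grouping into links: {D1, D2} | {D3}
V(D1) = q - q^2 + 2q^3 - q^4 + q^5 - q^6  (w +4, c 12, <D> = -A^-12 + A^-8 - A^-4 + 2 - A^4 + A^8)
V(D2) = q - q^2 + 2q^3 - q^4 + q^5 - q^6  (w +2, c 10, <D> = -A^-18 + A^-14 - A^-10 + 2A^-6 - A^-2 + A^2)
V(D3) = -q^-4 + q^-3 + q^-1  (w -2, c 12, <D> = A^-2 + A^6 - A^10)
key observation: 2 values of V(q) split the 3 diagrams


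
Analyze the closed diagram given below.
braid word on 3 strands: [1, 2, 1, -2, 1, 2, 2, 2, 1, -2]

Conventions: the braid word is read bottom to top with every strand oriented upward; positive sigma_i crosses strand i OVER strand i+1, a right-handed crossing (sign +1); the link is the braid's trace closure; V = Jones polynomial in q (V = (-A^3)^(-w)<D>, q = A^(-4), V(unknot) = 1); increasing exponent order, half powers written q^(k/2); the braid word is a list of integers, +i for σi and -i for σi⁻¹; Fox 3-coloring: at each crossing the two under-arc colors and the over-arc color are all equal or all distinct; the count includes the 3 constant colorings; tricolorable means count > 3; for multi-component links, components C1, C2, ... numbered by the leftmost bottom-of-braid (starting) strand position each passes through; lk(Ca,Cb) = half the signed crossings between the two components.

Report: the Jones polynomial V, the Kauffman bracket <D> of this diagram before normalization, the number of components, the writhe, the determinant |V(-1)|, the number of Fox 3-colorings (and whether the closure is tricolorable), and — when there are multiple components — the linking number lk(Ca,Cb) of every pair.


V = q^2 + 2q^4 - 2q^5 + q^6 - 2q^7 + q^8
<D> = A^-14 - 2A^-10 + A^-6 - 2A^-2 + 2A^2 + A^10 (w = +6)
1 component over 10 crossings, w = +6
27 Fox colorings among 3^10, |V(-1)| = 9: tricolorable
why: the span of V is 6, forcing >= 6 crossings in any diagram


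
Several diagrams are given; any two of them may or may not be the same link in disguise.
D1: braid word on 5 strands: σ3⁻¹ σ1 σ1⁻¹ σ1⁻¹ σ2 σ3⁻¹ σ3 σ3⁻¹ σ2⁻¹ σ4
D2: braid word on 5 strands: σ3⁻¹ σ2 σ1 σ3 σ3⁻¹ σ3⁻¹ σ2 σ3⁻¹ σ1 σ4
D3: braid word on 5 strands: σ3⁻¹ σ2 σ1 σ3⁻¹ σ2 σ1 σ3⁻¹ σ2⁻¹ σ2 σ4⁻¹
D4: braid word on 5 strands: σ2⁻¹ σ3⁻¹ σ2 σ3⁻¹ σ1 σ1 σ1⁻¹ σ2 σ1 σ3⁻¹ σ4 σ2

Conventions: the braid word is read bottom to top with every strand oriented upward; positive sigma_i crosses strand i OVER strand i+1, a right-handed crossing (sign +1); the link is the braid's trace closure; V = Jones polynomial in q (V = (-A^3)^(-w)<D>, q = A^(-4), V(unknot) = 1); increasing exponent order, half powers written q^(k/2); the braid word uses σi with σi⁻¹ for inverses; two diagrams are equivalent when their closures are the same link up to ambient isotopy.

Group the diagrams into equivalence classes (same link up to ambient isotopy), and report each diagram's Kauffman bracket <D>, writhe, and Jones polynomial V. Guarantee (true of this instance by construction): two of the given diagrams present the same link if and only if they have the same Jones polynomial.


equivalence classes: {D1} | {D2, D3, D4}
D1 (bracket A^-6; 10 crossings at w = -2): V = 1
V(D2) = -q^-3 + 2q^-2 - 2q^-1 + 3 - 2q + 2q^2 - q^3  (w +2, c 10, <D> = -A^-6 + 2A^-2 - 2A^2 + 3A^6 - 2A^10 + 2A^14 - A^18)
V(D3) = -q^-3 + 2q^-2 - 2q^-1 + 3 - 2q + 2q^2 - q^3  (w 0, c 10, <D> = -A^-12 + 2A^-8 - 2A^-4 + 3 - 2A^4 + 2A^8 - A^12)
V(D4) = -q^-3 + 2q^-2 - 2q^-1 + 3 - 2q + 2q^2 - q^3  [12 crossings, <D> = -A^-6 + 2A^-2 - 2A^2 + 3A^6 - 2A^10 + 2A^14 - A^18, w = +2]
key observation: V(q) takes 2 values over 4 diagrams, fixing the grouping


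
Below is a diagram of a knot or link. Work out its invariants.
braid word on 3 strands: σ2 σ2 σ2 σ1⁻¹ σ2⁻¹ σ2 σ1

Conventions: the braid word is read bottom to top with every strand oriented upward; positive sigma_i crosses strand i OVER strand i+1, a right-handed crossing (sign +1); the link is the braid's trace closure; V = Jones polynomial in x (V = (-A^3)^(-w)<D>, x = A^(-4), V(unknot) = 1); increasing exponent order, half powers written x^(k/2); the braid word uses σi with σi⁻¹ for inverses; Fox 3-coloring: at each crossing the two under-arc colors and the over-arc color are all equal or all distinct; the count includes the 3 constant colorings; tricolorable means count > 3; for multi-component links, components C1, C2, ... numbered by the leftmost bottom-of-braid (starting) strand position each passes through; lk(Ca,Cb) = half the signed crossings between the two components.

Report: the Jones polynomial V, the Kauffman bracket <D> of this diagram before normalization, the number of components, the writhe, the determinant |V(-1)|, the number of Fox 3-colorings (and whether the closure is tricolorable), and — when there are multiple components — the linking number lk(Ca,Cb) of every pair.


V = -x^(1/2) - x^(3/2) - x^(5/2) + x^(9/2)
<D> = -A^-9 + A^-1 + A^3 + A^7 (w = +3)
2 components over 7 crossings, w = +3
lk(C1,C2): 0
27 Fox colorings among 3^7, |V(-1)| = 0: tricolorable
why: inverse pairs cancel, leaving σ2 σ2 σ2


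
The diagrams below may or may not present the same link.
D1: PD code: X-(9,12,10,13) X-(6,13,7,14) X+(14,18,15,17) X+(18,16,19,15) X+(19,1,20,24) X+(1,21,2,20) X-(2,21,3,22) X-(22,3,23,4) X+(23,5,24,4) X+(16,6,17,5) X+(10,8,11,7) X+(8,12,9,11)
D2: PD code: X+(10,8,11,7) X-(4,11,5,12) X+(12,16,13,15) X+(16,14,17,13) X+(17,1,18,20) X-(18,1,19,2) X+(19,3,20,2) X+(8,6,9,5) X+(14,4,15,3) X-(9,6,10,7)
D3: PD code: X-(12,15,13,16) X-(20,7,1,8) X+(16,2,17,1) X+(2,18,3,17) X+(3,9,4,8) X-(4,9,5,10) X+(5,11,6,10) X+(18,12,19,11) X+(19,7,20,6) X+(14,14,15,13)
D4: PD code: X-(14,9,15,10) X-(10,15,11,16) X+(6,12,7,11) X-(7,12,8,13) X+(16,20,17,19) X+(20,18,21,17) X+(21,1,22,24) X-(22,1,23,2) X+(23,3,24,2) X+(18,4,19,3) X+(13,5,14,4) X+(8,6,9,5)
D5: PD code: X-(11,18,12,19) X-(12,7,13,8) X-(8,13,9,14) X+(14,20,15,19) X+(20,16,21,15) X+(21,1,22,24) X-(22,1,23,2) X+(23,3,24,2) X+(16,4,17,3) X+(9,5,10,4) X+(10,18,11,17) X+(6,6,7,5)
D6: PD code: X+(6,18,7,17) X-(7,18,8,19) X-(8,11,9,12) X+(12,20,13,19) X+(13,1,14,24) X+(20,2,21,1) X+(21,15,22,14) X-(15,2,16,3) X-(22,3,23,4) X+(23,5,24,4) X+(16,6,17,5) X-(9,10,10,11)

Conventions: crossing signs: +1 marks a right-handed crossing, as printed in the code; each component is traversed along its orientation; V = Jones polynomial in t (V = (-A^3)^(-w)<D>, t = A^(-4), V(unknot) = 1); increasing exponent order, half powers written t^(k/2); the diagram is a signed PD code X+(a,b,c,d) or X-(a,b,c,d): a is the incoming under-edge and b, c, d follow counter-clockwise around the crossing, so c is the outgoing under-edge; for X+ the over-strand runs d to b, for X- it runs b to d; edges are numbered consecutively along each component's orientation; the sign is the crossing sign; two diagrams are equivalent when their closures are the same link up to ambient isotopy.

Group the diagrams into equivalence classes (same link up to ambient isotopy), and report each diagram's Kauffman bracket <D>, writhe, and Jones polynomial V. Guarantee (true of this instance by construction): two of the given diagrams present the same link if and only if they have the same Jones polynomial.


equivalence classes: {D1, D2, D3, D4, D5, D6}
D1 (bracket -A^-4 + 1 + A^8; 12 crossings at w = +4): V = t + t^3 - t^4
V(D2) = t + t^3 - t^4  [10 crossings, <D> = -A^-4 + 1 + A^8, w = +4]
D3 (bracket -A^-4 + 1 + A^8; 10 crossings at w = +4): V = t + t^3 - t^4
V(D4) = t + t^3 - t^4  [12 crossings, <D> = -A^-4 + 1 + A^8, w = +4]
V(D5) = t + t^3 - t^4  [12 crossings, <D> = -A^-4 + 1 + A^8, w = +4]
V(D6) = t + t^3 - t^4  [12 crossings, <D> = -A^-10 + A^-6 + A^2, w = +2]
key observation: one V(t) for all 6 diagrams — one class (guaranteed)


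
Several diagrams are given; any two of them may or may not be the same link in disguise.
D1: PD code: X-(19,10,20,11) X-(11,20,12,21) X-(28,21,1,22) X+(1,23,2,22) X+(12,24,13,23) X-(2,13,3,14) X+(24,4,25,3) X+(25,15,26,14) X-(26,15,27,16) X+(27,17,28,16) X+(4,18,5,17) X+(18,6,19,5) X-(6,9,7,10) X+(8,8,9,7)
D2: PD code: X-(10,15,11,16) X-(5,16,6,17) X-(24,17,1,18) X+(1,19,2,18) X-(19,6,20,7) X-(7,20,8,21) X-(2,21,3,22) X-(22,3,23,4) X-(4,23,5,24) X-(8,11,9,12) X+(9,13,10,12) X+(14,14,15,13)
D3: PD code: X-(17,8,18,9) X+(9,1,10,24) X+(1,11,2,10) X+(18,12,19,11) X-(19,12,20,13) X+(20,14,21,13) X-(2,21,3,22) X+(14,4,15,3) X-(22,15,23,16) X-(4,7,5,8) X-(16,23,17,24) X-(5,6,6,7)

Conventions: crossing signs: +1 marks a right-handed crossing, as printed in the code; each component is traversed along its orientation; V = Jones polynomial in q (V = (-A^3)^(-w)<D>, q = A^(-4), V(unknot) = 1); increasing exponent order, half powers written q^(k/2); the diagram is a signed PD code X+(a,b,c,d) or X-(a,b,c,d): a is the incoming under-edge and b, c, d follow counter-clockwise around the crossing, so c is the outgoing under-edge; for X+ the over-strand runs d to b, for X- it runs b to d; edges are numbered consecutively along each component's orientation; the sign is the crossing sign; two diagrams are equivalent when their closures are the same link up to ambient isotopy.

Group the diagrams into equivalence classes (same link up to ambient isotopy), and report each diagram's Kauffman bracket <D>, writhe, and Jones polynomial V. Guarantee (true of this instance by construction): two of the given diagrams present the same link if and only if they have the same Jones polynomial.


equivalence classes: {D1} | {D2} | {D3}
D1 (bracket A^6; 14 crossings at w = +2): V = 1
D2 (bracket A^-10 + 2A^-2 - 2A^2 + A^6 - 2A^10 + A^14; 12 crossings at w = -6): V = q^-8 - 2q^-7 + q^-6 - 2q^-5 + 2q^-4 + q^-2
V(D3) = -q^-3 + 2q^-2 - 2q^-1 + 3 - 2q + 2q^2 - q^3  (w -2, c 12, <D> = -A^-18 + 2A^-14 - 2A^-10 + 3A^-6 - 2A^-2 + 2A^2 - A^6)
observation: comparing 3 Jones polynomials yields 3 groups


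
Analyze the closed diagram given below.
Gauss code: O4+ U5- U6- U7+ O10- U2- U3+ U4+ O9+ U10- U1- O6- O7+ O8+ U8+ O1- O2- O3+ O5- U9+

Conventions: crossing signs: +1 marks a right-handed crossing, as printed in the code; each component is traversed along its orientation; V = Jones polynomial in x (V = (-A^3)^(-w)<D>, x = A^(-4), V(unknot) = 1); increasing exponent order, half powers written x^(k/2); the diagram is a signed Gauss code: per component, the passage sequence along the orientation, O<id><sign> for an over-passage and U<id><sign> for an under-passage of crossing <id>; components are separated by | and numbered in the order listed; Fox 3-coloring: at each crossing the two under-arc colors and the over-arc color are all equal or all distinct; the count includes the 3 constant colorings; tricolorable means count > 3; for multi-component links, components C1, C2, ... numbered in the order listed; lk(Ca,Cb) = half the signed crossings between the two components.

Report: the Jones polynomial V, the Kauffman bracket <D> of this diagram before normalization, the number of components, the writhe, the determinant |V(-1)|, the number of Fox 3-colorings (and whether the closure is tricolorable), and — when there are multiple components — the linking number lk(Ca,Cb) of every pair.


V = x^-2 - x^-1 + 1 - x + x^2
<D> = A^-8 - A^-4 + 1 - A^4 + A^8 (w = 0)
1 component over 10 crossings, w = 0
3 Fox colorings among 3^10, |V(-1)| = 5: not tricolorable
why: the span of V is 4, forcing >= 4 crossings in any diagram


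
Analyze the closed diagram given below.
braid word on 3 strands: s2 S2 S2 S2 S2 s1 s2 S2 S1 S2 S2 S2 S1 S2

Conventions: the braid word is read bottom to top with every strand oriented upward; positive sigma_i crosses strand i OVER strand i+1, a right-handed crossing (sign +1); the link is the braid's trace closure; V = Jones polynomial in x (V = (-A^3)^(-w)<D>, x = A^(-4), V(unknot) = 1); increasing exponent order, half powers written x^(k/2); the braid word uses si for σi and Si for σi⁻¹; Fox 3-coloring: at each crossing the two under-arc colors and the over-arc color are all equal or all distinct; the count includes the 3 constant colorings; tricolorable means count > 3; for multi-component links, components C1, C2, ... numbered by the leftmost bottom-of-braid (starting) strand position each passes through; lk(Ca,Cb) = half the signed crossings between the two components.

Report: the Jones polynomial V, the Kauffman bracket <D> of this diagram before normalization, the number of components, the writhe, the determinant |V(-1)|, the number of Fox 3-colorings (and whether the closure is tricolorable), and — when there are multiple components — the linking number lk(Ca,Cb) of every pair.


V(x) = -x^-10 + x^-9 - x^-8 + x^-7 - x^-6 + x^-5 + x^-3
bracket: A^-12 + A^-4 - 1 + A^4 - A^8 + A^12 - A^16, w = -8
1 component, writhe -8, over 14 crossings
det 7, colorings 3 of 3^14 — not tricolorable
observation: free reduction leaves σ2⁻¹ σ2⁻¹ σ2⁻¹ σ2⁻¹ σ2⁻¹ σ2⁻¹ σ1⁻¹ σ2⁻¹ of the original 14 letters


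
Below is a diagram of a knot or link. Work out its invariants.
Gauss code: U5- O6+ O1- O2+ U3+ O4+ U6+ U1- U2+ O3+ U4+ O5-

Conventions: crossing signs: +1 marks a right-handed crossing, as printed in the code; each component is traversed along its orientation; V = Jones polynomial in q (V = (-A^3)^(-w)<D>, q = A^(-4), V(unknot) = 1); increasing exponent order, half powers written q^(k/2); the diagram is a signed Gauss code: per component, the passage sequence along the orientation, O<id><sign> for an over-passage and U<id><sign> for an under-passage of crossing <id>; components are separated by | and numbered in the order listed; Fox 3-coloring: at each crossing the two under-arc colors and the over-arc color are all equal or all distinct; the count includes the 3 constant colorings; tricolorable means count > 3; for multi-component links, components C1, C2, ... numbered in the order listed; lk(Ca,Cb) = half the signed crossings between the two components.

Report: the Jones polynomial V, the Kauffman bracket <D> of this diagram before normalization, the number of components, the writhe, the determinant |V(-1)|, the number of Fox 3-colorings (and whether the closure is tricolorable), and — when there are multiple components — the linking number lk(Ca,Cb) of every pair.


V(q) = q + q^3 - q^4
bracket: -A^-10 + A^-6 + A^2, w = +2
1 component, writhe +2, over 6 crossings
det 3, colorings 9 of 3^6 — tricolorable
observation: w = +2 shifts under R1 moves; the (-A^3)^(-2) factor cancels that in V


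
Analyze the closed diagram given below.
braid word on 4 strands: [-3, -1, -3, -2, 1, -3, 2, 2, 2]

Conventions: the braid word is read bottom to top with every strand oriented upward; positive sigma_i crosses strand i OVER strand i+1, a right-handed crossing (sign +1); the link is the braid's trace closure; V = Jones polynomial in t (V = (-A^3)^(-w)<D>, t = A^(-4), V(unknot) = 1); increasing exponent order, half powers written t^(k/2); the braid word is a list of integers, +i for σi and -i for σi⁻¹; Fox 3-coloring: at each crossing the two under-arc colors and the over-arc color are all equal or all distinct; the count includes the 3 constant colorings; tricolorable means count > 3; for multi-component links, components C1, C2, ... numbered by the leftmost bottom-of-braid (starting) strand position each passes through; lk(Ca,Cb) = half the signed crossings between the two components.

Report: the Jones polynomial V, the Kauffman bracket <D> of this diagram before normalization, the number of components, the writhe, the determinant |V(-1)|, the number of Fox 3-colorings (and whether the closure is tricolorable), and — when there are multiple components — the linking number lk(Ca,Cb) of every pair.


V(t) = -t^-3 + t^-2 - t^-1 + 3 - t + t^2 - t^3
bracket: A^-15 - A^-11 + A^-7 - 3A^-3 + A - A^5 + A^9, w = -1
1 component, writhe -1, over 9 crossings
det 9, colorings 27 of 3^9 — tricolorable
observation: det 9 = |V(-1)|; divisible by 3, so tricolorable


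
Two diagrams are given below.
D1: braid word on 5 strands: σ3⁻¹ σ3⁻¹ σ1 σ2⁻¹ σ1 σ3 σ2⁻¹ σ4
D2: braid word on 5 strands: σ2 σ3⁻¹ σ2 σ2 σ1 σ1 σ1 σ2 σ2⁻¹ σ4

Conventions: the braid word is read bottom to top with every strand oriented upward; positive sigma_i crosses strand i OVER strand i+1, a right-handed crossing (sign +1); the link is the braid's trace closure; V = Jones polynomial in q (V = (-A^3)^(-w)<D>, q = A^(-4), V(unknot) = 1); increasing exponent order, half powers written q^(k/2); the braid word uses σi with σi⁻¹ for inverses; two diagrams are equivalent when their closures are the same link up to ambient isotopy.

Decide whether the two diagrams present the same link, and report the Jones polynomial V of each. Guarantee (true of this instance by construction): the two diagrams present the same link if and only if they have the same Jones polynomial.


equivalent: no
D1 (bracket A^-8 - A^-4 + 2 - 2A^4 + A^8 - A^12 + A^16; 8 crossings at w = 0): V = q^-4 - q^-3 + q^-2 - 2q^-1 + 2 - q + q^2
V(D2) = q^2 + 2q^4 - 2q^5 + q^6 - 2q^7 + q^8  (w +6, c 10, <D> = A^-14 - 2A^-10 + A^-6 - 2A^-2 + 2A^2 + A^10)
key observation: V(q) takes 2 values over 2 diagrams, fixing the grouping


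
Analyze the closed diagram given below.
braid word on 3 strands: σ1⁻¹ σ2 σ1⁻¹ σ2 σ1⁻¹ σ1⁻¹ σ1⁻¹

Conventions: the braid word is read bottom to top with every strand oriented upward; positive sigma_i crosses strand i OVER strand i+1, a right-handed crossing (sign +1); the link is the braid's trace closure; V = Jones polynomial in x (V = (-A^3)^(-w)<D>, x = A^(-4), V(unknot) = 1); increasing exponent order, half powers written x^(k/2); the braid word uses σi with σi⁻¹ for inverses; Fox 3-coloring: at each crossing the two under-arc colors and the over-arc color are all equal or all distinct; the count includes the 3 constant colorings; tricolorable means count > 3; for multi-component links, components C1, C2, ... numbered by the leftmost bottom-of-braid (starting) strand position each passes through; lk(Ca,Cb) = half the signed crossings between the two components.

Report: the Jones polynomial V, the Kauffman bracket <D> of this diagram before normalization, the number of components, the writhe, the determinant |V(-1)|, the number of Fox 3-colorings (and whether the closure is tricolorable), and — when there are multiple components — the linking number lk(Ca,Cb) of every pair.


V = x^(-13/2) - 2x^(-11/2) + 2x^(-9/2) - 3x^(-7/2) + 2x^(-5/2) - 2x^(-3/2) + x^(-1/2) - x^(1/2)
<D> = A^-11 - A^-7 + 2A^-3 - 2A + 3A^5 - 2A^9 + 2A^13 - A^17 (w = -3)
2 components over 7 crossings, w = -3
lk(C1,C2): -1
3 Fox colorings among 3^7, |V(-1)| = 14: not tricolorable
why: the 1 component pair carries total linking -1


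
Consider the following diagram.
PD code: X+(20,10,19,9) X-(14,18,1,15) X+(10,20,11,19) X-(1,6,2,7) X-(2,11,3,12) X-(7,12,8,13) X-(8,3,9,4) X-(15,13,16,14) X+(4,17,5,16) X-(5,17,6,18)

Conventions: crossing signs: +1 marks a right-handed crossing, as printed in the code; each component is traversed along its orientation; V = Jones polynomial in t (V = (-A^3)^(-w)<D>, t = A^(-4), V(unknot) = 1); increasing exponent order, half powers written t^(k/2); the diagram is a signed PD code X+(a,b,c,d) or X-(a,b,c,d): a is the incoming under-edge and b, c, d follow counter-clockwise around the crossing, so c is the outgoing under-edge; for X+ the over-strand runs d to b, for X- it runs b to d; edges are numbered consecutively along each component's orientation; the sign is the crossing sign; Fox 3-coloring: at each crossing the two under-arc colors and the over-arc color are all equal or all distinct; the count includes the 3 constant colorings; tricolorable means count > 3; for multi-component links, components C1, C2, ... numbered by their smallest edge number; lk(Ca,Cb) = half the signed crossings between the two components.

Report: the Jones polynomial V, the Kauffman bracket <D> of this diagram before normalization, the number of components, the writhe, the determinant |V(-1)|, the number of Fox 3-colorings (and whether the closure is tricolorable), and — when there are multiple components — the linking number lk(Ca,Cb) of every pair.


V(t) = -t^-6 + t^-5 - 2t^-4 + 3t^-3 - t^-2 + 3t^-1 + t
bracket: A^-16 + 3A^-8 - A^-4 + 3 - 2A^4 + A^8 - A^12, w = -4
3 components, writhe -4, over 10 crossings
lk(C1,C2) = -1
linking number lk(C1,C3) = +1
lk(C2,C3): 0
det 12, colorings 9 of 3^10 — tricolorable
observation: span 7 respects span(V) <= c + mu - 1 = 12 for this 3-component diagram


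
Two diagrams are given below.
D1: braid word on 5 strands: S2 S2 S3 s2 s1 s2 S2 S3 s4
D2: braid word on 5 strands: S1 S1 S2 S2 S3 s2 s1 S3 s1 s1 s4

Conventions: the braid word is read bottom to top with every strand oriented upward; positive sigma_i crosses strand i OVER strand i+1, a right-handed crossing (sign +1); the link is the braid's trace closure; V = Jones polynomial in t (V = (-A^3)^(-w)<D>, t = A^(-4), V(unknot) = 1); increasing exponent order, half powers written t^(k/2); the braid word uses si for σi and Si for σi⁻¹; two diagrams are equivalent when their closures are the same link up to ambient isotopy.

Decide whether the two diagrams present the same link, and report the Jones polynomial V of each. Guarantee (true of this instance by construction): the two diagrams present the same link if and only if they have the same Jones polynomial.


equivalent: yes
V(D1) = -t^(-9/2) - t^(-5/2) + t^(-3/2) - t^(-1/2)  (w -1, c 9, <D> = A^-1 - A^3 + A^7 + A^15)
D2 (bracket A^-1 - A^3 + A^7 + A^15; 11 crossings at w = -1): V = -t^(-9/2) - t^(-5/2) + t^(-3/2) - t^(-1/2)
why: from 9 to 11 crossings by R-moves: one link, two diagrams


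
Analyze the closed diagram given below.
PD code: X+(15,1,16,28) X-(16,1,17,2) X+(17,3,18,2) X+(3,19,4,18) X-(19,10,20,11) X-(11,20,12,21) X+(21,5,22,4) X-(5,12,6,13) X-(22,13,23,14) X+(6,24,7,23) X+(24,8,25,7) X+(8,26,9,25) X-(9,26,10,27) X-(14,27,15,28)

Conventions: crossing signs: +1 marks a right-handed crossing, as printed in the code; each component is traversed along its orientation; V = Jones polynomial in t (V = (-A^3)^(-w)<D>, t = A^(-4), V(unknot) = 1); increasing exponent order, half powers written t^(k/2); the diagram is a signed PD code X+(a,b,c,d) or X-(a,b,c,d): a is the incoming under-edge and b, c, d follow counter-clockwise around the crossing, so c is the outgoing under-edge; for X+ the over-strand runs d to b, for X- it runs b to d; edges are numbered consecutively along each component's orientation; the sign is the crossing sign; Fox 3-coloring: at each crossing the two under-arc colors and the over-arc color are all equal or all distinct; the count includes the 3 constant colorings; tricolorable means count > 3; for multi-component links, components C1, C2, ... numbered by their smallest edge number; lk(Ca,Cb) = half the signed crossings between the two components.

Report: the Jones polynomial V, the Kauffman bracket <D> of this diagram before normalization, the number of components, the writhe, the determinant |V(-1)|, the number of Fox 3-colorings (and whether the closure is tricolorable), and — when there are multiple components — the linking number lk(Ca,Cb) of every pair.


Jones polynomial: V(t) = -t^-3 + t^-2 - t^-1 + 3 - t + t^2 - t^3
<D> = -A^-12 + A^-8 - A^-4 + 3 - A^4 + A^8 - A^12; writhe 0
components 1, writhe 0 (14 crossings)
3-colorings: 27 of 3^14, det 9 — tricolorable
note: the span of V is 6, forcing >= 6 crossings in any diagram


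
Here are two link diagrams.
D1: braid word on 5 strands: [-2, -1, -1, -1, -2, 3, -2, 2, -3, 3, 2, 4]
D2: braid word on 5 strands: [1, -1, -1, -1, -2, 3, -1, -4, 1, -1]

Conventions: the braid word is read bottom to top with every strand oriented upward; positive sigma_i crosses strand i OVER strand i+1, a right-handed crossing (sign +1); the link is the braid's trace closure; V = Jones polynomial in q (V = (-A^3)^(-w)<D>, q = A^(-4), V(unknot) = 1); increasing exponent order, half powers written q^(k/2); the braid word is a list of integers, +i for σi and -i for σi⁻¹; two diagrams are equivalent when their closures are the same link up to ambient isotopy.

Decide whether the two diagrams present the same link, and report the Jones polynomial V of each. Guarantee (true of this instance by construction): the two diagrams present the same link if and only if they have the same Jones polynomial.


same link: yes
V(D1) = -q^-4 + q^-3 + q^-1  [12 crossings, <D> = A^-2 + A^6 - A^10, w = -2]
V(D2) = -q^-4 + q^-3 + q^-1  (w -4, c 10, <D> = A^-8 + 1 - A^4)
note: Markov moves rewrite D1 (12 crossings) into D2 (10)


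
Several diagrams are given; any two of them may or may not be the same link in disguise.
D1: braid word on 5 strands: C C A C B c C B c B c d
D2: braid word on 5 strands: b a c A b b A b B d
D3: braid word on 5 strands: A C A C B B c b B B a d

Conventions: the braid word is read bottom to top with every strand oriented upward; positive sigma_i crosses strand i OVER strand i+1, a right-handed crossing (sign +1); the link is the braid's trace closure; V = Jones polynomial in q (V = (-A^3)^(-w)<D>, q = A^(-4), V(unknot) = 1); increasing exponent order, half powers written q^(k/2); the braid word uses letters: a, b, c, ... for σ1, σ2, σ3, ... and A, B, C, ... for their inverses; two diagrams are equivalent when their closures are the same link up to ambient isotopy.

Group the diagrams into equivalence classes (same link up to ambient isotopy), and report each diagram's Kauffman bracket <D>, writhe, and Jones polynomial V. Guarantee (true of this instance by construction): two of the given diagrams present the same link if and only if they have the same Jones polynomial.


grouping into links: {D1, D3} | {D2}
V(D1) = -q^-6 + q^-5 - q^-4 + 2q^-3 - q^-2 + q^-1  (w -4, c 12, <D> = A^-8 - A^-4 + 2 - A^4 + A^8 - A^12)
V(D2) = q + q^3 - q^4  (w +4, c 10, <D> = -A^-4 + 1 + A^8)
D3 (bracket A^-8 - A^-4 + 2 - A^4 + A^8 - A^12; 12 crossings at w = -4): V = -q^-6 + q^-5 - q^-4 + 2q^-3 - q^-2 + q^-1
why: comparing 3 Jones polynomials yields 2 groups


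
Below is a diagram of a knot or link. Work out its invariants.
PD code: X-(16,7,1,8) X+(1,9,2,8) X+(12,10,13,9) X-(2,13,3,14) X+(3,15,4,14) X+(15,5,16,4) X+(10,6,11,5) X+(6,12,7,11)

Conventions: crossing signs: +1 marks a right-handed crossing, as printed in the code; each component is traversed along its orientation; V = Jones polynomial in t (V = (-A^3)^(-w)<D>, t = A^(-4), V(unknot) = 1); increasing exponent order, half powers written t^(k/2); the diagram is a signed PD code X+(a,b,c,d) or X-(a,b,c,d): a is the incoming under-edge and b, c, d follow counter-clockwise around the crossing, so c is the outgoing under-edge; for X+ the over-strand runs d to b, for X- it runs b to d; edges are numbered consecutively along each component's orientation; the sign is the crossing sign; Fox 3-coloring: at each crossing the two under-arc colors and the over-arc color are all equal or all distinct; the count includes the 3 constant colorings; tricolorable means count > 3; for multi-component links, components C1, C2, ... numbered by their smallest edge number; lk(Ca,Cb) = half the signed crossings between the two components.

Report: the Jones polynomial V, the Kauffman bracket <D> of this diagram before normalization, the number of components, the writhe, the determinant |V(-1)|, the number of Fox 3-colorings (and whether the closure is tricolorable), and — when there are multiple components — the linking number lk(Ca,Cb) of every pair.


V = t + t^3 - t^4
<D> = -A^-4 + 1 + A^8 (w = +4)
1 component over 8 crossings, w = +4
9 Fox colorings among 3^8, |V(-1)| = 3: tricolorable
why: w = +4 shifts under R1 moves; the (-A^3)^(-4) factor cancels that in V


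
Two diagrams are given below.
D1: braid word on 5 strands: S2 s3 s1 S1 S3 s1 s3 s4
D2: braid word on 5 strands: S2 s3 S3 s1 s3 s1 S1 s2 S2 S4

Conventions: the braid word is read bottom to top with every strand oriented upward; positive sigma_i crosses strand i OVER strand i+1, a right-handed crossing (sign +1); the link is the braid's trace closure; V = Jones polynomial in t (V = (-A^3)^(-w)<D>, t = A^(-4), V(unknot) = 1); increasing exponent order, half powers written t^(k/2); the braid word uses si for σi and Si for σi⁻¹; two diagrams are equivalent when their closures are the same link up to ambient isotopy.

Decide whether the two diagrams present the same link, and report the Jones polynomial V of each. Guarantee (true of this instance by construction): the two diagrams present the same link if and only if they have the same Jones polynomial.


equivalent: yes
D1 (bracket A^6; 8 crossings at w = +2): V = 1
V(D2) = 1  [10 crossings, <D> = 1, w = 0]
observation: from 8 to 10 crossings by R-moves: one link, two diagrams


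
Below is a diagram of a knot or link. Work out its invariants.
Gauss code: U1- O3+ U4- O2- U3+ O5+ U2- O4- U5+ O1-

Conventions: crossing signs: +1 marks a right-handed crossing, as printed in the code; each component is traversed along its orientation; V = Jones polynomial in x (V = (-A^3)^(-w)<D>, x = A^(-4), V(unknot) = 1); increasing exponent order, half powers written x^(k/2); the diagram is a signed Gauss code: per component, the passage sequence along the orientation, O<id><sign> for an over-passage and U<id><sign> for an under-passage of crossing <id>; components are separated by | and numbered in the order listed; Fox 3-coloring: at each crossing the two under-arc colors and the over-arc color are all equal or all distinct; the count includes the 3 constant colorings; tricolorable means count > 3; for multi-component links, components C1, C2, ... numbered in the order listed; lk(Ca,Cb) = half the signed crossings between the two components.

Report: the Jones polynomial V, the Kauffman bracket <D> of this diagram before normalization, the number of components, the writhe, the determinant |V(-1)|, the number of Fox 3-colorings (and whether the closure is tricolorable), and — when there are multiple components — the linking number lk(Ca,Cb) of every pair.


V = x^-2 - x^-1 + 1 - x + x^2
<D> = -A^-11 + A^-7 - A^-3 + A - A^5 (w = -1)
1 component over 5 crossings, w = -1
3 Fox colorings among 3^5, |V(-1)| = 5: not tricolorable
why: palindromic: swapping x for 1/x fixes V
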